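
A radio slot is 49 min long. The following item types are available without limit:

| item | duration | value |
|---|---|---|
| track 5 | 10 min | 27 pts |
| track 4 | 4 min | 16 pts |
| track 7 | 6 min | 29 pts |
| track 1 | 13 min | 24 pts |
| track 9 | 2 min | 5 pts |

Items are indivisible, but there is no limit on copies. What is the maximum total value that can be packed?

Best value-per-unit is track 7 at 29/6, and filling with it alone uses duration 8×6=48. No mix of the others beats 8×29 = 232.

232 pts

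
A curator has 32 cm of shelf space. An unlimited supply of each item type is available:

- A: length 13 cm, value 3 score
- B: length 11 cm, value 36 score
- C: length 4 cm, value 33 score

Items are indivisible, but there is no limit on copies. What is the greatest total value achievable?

264 score

Best value-per-unit is C at 33/4, and filling with it alone uses length 8×4=32. No mix of the others beats 8×33 = 264.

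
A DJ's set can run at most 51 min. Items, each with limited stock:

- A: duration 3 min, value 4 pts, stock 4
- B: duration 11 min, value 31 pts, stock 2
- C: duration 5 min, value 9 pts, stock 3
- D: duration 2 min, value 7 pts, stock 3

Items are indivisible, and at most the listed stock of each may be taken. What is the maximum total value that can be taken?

Top feasible selections:
- 2×A + 2×B + 3×C + 3×D: duration 49, value 118
- 4×A + 2×B + 2×C + 3×D: duration 50, value 117
Best: 118 pts.

118 pts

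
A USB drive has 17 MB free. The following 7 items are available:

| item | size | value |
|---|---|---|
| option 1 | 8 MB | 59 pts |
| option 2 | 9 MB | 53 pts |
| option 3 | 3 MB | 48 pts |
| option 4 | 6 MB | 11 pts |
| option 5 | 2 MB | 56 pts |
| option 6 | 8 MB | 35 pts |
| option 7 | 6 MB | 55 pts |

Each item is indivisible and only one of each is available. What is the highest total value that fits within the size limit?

Check high-value combinations within 17 MB:
- option 1+option 5+option 7: size 8+2+6=16, value 59+56+55=170
- option 3+option 4+option 5+option 7: size 3+6+2+6=17, value 48+11+56+55=170
- option 2+option 5+option 7: size 9+2+6=17, value 53+56+55=164
- option 1+option 3+option 5: size 8+3+2=13, value 59+48+56=163
Best: 170 pts.

170 pts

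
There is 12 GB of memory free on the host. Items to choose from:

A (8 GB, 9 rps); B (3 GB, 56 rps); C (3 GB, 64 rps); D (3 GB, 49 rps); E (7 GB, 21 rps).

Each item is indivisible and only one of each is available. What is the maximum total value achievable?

This is a 0/1 knapsack; check combinations near the capacity.
- B+C+D: memory 3+3+3=9, value 56+64+49=169
- B+C: memory 3+3=6, value 56+64=120
- C+D: memory 3+3=6, value 64+49=113
Best: 169 rps.

169 rps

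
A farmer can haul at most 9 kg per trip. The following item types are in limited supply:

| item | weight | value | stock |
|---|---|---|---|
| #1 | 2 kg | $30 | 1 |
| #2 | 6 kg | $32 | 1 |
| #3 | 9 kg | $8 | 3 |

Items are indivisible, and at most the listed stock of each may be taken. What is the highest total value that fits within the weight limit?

Best selections within weight 9 and stock limits:
- 1×#1 + 1×#2: weight 8, value 62
- 1×#2: weight 6, value 32
- 1×#1: weight 2, value 30
- 1×#3: weight 9, value 8
Best: $62.

$62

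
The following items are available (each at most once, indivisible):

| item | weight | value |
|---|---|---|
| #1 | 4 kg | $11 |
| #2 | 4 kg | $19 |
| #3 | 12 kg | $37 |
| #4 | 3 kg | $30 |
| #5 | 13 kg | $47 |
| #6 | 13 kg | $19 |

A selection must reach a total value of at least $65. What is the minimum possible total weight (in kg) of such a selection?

Subsets with value ≥ 65, sorted by total weight:
- #3+#4: weight 15, value 67
- #4+#5: weight 16, value 77
Minimum weight: 15 kg.

15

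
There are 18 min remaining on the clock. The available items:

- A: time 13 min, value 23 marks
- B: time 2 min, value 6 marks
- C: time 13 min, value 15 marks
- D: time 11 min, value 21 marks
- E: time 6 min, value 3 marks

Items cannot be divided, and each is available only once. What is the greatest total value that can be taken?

This is a 0/1 knapsack; check combinations near the capacity.
- A+B: time 13+2=15, value 23+6=29
- B+D: time 2+11=13, value 6+21=27
- D+E: time 11+6=17, value 21+3=24
Best: 29 marks.

29 marks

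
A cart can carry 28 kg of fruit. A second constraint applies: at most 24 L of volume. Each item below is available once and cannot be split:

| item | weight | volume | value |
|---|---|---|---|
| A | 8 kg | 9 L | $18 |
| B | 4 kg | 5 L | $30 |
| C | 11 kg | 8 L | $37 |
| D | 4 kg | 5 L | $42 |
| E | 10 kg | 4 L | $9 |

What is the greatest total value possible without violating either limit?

$109

Feasible sets respecting both limits:
- B+C+D: weight 19, volume 18, value 109
- A+B+D+E: weight 26, volume 23, value 99
- A+C+D: weight 23, volume 22, value 97
Best: $109.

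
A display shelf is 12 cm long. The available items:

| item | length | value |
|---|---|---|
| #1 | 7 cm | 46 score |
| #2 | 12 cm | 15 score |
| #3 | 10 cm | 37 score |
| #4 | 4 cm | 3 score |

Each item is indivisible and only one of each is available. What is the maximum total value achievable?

Check high-value combinations within 12 cm:
- #1+#4: length 7+4=11, value 46+3=49
- #1: length 7, value 46
- #3: length 10, value 37
- #2: length 12, value 15
Best: 49 score.

49 score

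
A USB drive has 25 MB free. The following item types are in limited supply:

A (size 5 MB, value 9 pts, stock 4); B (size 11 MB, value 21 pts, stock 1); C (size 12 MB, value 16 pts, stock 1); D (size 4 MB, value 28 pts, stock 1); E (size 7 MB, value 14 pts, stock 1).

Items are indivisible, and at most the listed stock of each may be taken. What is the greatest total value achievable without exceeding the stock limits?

Top feasible selections:
- 2×A + 1×B + 1×D: size 25, value 67
- 4×A + 1×D: size 24, value 64
- 1×B + 1×D + 1×E: size 22, value 63
Best: 67 pts.

67 pts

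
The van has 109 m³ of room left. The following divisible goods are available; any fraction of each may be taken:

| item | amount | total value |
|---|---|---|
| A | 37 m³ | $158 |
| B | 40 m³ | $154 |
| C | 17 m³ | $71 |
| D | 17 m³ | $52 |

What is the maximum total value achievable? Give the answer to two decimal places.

428.88

Take in order of value per unit:
- A (158/37 per unit): all 37 → value 158, running total 158.00
- C (71/17 per unit): all 17 → value 71, running total 229.00
- B (154/40 per unit): all 40 → value 154, running total 383.00
- D (52/17 per unit): 15 of 17 → value 15×52/17 = 45.8824, running total 428.88
Total 428.88.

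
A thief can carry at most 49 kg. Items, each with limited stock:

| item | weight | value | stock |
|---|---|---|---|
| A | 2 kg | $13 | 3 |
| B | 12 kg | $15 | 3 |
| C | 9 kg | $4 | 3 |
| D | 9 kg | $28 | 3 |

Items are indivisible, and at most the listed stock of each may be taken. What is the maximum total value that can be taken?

$138

Best selections within weight 49 and stock limits:
- 3×A + 1×B + 3×D: weight 45, value 138
- 3×A + 1×C + 3×D: weight 42, value 127
- 2×A + 1×B + 3×D: weight 43, value 125
- 3×A + 2×B + 2×D: weight 48, value 125
Best: $138.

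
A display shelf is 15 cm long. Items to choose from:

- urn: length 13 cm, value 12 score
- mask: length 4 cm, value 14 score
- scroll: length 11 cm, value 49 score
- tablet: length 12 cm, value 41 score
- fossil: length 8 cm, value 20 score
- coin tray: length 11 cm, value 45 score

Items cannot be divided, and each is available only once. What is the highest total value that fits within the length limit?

This is a 0/1 knapsack; check combinations near the capacity.
- mask+scroll: length 4+11=15, value 14+49=63
- mask+coin tray: length 4+11=15, value 14+45=59
- scroll: length 11, value 49
- coin tray: length 11, value 45
- tablet: length 12, value 41
Best: 63 score.

63 score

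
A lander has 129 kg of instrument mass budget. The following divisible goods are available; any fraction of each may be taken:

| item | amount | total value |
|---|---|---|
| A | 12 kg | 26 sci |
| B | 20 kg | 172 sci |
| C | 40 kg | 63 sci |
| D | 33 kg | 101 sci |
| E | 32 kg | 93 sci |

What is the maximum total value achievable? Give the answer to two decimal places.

Take in order of value per unit:
- B (172/20 per unit): all 20 → value 172, running total 172.00
- D (101/33 per unit): all 33 → value 101, running total 273.00
- E (93/32 per unit): all 32 → value 93, running total 366.00
- A (26/12 per unit): all 12 → value 26, running total 392.00
- C (63/40 per unit): 32 of 40 → value 32×63/40 = 50.4000, running total 442.40
Total 442.40.

442.40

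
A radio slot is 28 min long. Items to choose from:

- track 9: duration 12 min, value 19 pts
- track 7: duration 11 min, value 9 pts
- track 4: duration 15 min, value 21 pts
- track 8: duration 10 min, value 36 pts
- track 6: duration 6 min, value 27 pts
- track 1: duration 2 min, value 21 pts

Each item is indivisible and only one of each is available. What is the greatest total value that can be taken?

Check high-value combinations within 28 min:
- track 8+track 6+track 1: duration 10+6+2=18, value 36+27+21=84
- track 9+track 8+track 6: duration 12+10+6=28, value 19+36+27=82
- track 4+track 8+track 1: duration 15+10+2=27, value 21+36+21=78
- track 9+track 8+track 1: duration 12+10+2=24, value 19+36+21=76
- track 7+track 8+track 6: duration 11+10+6=27, value 9+36+27=72
Best: 84 pts.

84 pts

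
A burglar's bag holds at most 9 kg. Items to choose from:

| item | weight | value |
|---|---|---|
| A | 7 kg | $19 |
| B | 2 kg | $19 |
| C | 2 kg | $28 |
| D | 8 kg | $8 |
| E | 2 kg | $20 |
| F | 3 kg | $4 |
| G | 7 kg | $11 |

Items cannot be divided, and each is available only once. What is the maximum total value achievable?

$71

Check high-value combinations within 9 kg:
- B+C+E+F: weight 2+2+2+3=9, value 19+28+20+4=71
- B+C+E: weight 2+2+2=6, value 19+28+20=67
- C+E+F: weight 2+2+3=7, value 28+20+4=52
- B+C+F: weight 2+2+3=7, value 19+28+4=51
- C+E: weight 2+2=4, value 28+20=48
Best: $71.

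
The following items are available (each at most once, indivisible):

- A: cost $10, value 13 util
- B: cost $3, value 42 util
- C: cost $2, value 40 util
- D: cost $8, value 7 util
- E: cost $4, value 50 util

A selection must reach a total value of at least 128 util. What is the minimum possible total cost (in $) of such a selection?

9

Subsets with value ≥ 128, sorted by total cost:
- B+C+E: cost 9, value 132
- B+C+D+E: cost 17, value 139
- A+B+C+E: cost 19, value 145
Minimum cost: 9 $.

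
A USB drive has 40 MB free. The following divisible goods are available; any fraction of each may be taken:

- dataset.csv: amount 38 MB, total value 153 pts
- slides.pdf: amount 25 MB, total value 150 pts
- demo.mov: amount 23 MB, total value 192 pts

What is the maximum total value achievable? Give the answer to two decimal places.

Take in order of value per unit:
- demo.mov (192/23 per unit): all 23 → value 192, running total 192.00
- slides.pdf (150/25 per unit): 17 of 25 → value 17×150/25 = 102.0000, running total 294.00
Total 294.00.

294.00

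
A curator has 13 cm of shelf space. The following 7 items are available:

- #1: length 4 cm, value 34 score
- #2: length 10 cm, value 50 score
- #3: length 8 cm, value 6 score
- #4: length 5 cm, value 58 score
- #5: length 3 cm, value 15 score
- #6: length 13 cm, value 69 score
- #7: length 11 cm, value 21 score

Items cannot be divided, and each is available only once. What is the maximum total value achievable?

107 score

This is a 0/1 knapsack; check combinations near the capacity.
- #1+#4+#5: length 4+5+3=12, value 34+58+15=107
- #1+#4: length 4+5=9, value 34+58=92
- #4+#5: length 5+3=8, value 58+15=73
- #6: length 13, value 69
Best: 107 score.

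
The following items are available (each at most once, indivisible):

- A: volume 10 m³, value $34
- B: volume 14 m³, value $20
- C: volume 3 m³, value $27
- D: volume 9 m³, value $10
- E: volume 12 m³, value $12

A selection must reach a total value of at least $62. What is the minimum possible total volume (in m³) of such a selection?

Subsets with value ≥ 62, sorted by total volume:
- A+C+D: volume 22, value 71
- A+C+E: volume 25, value 73
- A+B+C: volume 27, value 81
Minimum volume: 22 m³.

22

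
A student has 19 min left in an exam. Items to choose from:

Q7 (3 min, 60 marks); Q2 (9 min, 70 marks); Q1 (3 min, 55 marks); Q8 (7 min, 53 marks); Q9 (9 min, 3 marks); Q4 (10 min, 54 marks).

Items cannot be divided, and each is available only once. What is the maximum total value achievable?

Check high-value combinations within 19 min:
- Q7+Q2+Q1: time 3+9+3=15, value 60+70+55=185
- Q7+Q2+Q8: time 3+9+7=19, value 60+70+53=183
- Q2+Q1+Q8: time 9+3+7=19, value 70+55+53=178
- Q7+Q1+Q4: time 3+3+10=16, value 60+55+54=169
Best: 185 marks.

185 marks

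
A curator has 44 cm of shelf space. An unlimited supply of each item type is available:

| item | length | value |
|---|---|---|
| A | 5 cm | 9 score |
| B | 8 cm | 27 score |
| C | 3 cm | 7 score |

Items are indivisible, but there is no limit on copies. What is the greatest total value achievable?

Best value-per-unit is B at 27/8; filling with it alone gives 5×27 = 135.
Optimal mix: 5×B + 1×C → length 43, value 142.

142 score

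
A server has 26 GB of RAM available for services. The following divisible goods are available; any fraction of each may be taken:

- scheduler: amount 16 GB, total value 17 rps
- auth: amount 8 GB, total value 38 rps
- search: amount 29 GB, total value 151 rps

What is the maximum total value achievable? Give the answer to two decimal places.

Take in order of value per unit:
- search (151/29 per unit): 26 of 29 → value 26×151/29 = 135.3793, running total 135.38
Total 135.38.

135.38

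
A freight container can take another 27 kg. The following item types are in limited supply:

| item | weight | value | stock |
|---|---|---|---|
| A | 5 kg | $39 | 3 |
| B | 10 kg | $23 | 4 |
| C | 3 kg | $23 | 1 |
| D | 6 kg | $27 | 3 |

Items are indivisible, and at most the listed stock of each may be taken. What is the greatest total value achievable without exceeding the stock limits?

Top feasible selections:
- 3×A + 2×D: weight 27, value 171
- 3×A + 1×C + 1×D: weight 24, value 167
- 2×A + 1×C + 2×D: weight 25, value 155
- 3×A + 1×D: weight 21, value 144
Best: $171.

$171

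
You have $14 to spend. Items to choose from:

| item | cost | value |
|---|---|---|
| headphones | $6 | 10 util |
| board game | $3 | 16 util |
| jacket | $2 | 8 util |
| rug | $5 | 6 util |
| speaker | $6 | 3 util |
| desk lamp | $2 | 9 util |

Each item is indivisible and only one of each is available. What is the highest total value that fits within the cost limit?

This is a 0/1 knapsack; check combinations near the capacity.
- headphones+board game+jacket+desk lamp: cost 6+3+2+2=13, value 10+16+8+9=43
- board game+jacket+rug+desk lamp: cost 3+2+5+2=12, value 16+8+6+9=39
- board game+jacket+speaker+desk lamp: cost 3+2+6+2=13, value 16+8+3+9=36
Best: 43 util.

43 util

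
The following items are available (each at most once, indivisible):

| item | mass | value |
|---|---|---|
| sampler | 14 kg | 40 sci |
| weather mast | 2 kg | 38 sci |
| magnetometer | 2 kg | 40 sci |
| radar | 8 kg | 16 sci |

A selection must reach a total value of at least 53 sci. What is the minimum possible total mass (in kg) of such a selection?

Subsets with value ≥ 53, sorted by total mass:
- weather mast+magnetometer: mass 4, value 78
- magnetometer+radar: mass 10, value 56
Minimum mass: 4 kg.

4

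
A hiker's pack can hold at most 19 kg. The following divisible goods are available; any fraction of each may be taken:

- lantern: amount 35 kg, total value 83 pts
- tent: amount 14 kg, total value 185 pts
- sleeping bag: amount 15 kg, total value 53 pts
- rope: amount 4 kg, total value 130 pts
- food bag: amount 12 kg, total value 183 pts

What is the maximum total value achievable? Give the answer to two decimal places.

352.64

Take in order of value per unit:
- rope (130/4 per unit): all 4 → value 130, running total 130.00
- food bag (183/12 per unit): all 12 → value 183, running total 313.00
- tent (185/14 per unit): 3 of 14 → value 3×185/14 = 39.6429, running total 352.64
Total 352.64.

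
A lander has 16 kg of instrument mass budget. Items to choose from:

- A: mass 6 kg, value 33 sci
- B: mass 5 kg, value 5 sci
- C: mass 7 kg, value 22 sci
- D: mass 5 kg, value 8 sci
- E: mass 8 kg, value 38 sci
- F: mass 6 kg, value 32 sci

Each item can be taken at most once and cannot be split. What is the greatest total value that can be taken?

This is a 0/1 knapsack; check combinations near the capacity.
- A+E: mass 6+8=14, value 33+38=71
- E+F: mass 8+6=14, value 38+32=70
- A+F: mass 6+6=12, value 33+32=65
Best: 71 sci.

71 sci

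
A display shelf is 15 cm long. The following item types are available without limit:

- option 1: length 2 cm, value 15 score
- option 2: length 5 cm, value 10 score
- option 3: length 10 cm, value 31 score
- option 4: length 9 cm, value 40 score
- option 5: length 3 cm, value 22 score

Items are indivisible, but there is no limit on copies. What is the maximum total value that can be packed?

112 score

Best value-per-unit is option 1 at 15/2; filling with it alone gives 7×15 = 105.
Optimal mix: 6×option 1 + 1×option 5 → length 15, value 112.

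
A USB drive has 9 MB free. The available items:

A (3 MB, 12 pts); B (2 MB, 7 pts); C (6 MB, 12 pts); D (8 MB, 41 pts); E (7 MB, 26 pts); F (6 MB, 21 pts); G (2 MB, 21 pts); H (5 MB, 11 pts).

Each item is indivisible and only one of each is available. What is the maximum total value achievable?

47 pts

Check high-value combinations within 9 MB:
- E+G: size 7+2=9, value 26+21=47
- F+G: size 6+2=8, value 21+21=42
- D: size 8, value 41
Best: 47 pts.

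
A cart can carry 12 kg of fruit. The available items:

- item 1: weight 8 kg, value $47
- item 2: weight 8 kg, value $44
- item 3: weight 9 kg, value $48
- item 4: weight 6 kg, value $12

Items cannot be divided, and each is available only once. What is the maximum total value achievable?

$48

This is a 0/1 knapsack; check combinations near the capacity.
- item 3: weight 9, value 48
- item 1: weight 8, value 47
- item 2: weight 8, value 44
- item 4: weight 6, value 12
Best: $48.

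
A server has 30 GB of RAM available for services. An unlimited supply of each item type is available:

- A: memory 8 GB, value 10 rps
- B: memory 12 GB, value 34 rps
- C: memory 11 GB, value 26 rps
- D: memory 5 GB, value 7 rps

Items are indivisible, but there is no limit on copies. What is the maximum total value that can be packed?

Best value-per-unit is B at 34/12; filling with it alone gives 2×34 = 68.
Optimal mix: 2×B + 1×D → memory 29, value 75.

75 rps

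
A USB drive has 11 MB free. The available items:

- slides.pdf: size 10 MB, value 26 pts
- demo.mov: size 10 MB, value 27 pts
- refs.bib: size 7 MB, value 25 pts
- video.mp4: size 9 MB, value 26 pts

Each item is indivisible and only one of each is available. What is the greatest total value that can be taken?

Check high-value combinations within 11 MB:
- demo.mov: size 10, value 27
- video.mp4: size 9, value 26
- slides.pdf: size 10, value 26
- refs.bib: size 7, value 25
Best: 27 pts.

27 pts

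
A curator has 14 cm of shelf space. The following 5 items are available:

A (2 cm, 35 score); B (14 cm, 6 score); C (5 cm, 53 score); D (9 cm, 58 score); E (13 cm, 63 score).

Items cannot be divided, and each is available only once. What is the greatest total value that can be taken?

Check high-value combinations within 14 cm:
- C+D: length 5+9=14, value 53+58=111
- A+D: length 2+9=11, value 35+58=93
- A+C: length 2+5=7, value 35+53=88
- E: length 13, value 63
Best: 111 score.

111 score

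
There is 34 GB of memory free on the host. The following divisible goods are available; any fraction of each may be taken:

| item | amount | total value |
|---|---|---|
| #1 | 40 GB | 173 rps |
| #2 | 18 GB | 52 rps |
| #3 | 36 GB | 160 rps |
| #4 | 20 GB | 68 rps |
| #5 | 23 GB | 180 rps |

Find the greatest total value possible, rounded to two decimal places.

228.89

Take in order of value per unit:
- #5 (180/23 per unit): all 23 → value 180, running total 180.00
- #3 (160/36 per unit): 11 of 36 → value 11×160/36 = 48.8889, running total 228.89
Total 228.89.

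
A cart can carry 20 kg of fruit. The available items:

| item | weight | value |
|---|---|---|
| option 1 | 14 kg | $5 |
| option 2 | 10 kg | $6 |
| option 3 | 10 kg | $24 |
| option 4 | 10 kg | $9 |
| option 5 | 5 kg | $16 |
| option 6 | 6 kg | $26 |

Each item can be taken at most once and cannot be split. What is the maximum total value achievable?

$50

Check high-value combinations within 20 kg:
- option 3+option 6: weight 10+6=16, value 24+26=50
- option 5+option 6: weight 5+6=11, value 16+26=42
- option 3+option 5: weight 10+5=15, value 24+16=40
- option 4+option 6: weight 10+6=16, value 9+26=35
Best: $50.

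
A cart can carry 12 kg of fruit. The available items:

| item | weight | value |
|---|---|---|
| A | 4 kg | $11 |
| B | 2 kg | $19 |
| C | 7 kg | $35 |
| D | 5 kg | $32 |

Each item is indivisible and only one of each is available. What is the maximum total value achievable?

$67

Check high-value combinations within 12 kg:
- C+D: weight 7+5=12, value 35+32=67
- A+B+D: weight 4+2+5=11, value 11+19+32=62
- B+C: weight 2+7=9, value 19+35=54
Best: $67.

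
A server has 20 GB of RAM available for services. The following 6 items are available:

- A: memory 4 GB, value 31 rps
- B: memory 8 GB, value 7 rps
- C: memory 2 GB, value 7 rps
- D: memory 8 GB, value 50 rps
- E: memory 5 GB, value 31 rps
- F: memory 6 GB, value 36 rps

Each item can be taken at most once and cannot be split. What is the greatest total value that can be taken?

Check high-value combinations within 20 GB:
- A+C+D+F: memory 4+2+8+6=20, value 31+7+50+36=124
- A+C+D+E: memory 4+2+8+5=19, value 31+7+50+31=119
- A+D+F: memory 4+8+6=18, value 31+50+36=117
- D+E+F: memory 8+5+6=19, value 50+31+36=117
Best: 124 rps.

124 rps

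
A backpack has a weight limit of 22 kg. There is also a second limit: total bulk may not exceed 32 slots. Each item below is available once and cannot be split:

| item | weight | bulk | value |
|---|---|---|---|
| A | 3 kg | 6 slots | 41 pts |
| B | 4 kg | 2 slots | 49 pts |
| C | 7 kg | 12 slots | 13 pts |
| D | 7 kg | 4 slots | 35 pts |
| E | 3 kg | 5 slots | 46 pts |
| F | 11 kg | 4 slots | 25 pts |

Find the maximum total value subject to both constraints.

Feasible sets respecting both limits:
- A+B+D+E: weight 17, bulk 17, value 171
- A+B+E+F: weight 21, bulk 17, value 161
- A+B+C+E: weight 17, bulk 25, value 149
Best: 171 pts.

171 pts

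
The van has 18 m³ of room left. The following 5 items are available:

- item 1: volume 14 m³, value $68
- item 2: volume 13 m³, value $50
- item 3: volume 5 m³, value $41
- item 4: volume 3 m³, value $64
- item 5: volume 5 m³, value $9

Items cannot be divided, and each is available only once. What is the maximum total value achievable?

Check high-value combinations within 18 m³:
- item 1+item 4: volume 14+3=17, value 68+64=132
- item 3+item 4+item 5: volume 5+3+5=13, value 41+64+9=114
- item 2+item 4: volume 13+3=16, value 50+64=114
- item 3+item 4: volume 5+3=8, value 41+64=105
- item 2+item 3: volume 13+5=18, value 50+41=91
Best: $132.

$132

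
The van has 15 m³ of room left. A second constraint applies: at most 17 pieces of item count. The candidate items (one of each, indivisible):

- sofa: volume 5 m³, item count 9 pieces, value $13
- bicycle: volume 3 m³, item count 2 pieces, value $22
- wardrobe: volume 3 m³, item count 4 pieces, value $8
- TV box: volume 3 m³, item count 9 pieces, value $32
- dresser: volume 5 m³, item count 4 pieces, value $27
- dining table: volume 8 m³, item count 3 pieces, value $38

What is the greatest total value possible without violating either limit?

$92

Feasible sets respecting both limits:
- bicycle+TV box+dining table: volume 14, item count 14, value 92
- bicycle+TV box+dresser: volume 11, item count 15, value 81
- wardrobe+TV box+dining table: volume 14, item count 16, value 78
- TV box+dining table: volume 11, item count 12, value 70
Best: $92.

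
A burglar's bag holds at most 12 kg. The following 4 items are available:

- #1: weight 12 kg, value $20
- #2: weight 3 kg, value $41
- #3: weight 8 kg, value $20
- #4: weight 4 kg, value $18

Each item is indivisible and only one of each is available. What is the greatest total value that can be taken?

$61

Check high-value combinations within 12 kg:
- #2+#3: weight 3+8=11, value 41+20=61
- #2+#4: weight 3+4=7, value 41+18=59
- #2: weight 3, value 41
- #3+#4: weight 8+4=12, value 20+18=38
- #3: weight 8, value 20
Best: $61.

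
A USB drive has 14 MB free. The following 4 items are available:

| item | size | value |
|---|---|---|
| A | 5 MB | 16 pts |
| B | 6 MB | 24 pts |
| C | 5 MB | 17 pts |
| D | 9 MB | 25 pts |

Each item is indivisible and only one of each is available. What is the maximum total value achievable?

42 pts

Check high-value combinations within 14 MB:
- C+D: size 5+9=14, value 17+25=42
- B+C: size 6+5=11, value 24+17=41
- A+D: size 5+9=14, value 16+25=41
- A+B: size 5+6=11, value 16+24=40
Best: 42 pts.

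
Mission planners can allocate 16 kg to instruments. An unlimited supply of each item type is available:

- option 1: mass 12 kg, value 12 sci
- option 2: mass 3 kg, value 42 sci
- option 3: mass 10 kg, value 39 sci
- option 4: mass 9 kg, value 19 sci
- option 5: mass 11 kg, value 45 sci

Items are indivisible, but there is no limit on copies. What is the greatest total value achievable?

Best value-per-unit is option 2 at 42/3, and filling with it alone uses mass 5×3=15. No mix of the others beats 5×42 = 210.

210 sci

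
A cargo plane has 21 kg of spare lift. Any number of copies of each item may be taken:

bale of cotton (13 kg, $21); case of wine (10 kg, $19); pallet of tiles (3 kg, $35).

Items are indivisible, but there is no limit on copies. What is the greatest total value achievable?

$245

Best value-per-unit is pallet of tiles at 35/3, and filling with it alone uses weight 7×3=21. No mix of the others beats 7×35 = 245.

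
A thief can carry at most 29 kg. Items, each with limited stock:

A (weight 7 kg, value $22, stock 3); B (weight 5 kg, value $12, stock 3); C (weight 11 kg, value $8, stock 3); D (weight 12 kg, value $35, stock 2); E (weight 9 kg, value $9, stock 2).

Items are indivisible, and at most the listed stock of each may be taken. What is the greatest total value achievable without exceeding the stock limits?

Best selections within weight 29 and stock limits:
- 1×B + 2×D: weight 29, value 82
- 1×A + 2×B + 1×D: weight 29, value 81
- 2×A + 3×B: weight 29, value 80
- 2×A + 1×D: weight 26, value 79
Best: $82.

$82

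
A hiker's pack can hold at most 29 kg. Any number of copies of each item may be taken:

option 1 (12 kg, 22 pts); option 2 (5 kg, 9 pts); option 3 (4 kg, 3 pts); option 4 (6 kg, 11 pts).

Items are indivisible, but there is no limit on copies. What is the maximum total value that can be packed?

Best value-per-unit is option 1 at 22/12; filling with it alone gives 2×22 = 44.
Optimal mix: 2×option 1 + 1×option 2 → weight 29, value 53.

53 pts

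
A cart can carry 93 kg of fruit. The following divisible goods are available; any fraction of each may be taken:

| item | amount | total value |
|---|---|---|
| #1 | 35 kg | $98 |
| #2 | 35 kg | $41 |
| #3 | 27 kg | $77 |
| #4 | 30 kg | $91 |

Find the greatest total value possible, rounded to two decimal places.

267.17

Take in order of value per unit:
- #4 (91/30 per unit): all 30 → value 91, running total 91.00
- #3 (77/27 per unit): all 27 → value 77, running total 168.00
- #1 (98/35 per unit): all 35 → value 98, running total 266.00
- #2 (41/35 per unit): 1 of 35 → value 1×41/35 = 1.1714, running total 267.17
Total 267.17.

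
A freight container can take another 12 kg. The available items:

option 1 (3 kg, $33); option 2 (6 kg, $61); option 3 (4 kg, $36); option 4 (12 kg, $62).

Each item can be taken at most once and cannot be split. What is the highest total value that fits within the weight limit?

Check high-value combinations within 12 kg:
- option 2+option 3: weight 6+4=10, value 61+36=97
- option 1+option 2: weight 3+6=9, value 33+61=94
- option 1+option 3: weight 3+4=7, value 33+36=69
- option 4: weight 12, value 62
- option 2: weight 6, value 61
Best: $97.

$97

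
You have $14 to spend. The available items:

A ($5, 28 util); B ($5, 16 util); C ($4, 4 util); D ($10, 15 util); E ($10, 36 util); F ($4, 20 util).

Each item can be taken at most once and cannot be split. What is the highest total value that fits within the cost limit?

Check high-value combinations within $14:
- A+B+F: cost 5+5+4=14, value 28+16+20=64
- E+F: cost 10+4=14, value 36+20=56
- A+C+F: cost 5+4+4=13, value 28+4+20=52
Best: 64 util.

64 util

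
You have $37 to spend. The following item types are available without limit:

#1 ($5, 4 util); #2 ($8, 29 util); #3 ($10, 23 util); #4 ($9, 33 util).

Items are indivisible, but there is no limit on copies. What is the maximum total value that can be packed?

132 util

Best value-per-unit is #4 at 33/9, and filling with it alone uses cost 4×9=36. No mix of the others beats 4×33 = 132.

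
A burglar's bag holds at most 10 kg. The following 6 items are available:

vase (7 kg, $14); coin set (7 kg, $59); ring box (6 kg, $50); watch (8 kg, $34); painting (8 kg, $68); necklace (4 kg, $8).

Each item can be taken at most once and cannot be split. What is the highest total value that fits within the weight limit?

$68

Check high-value combinations within 10 kg:
- painting: weight 8, value 68
- coin set: weight 7, value 59
- ring box+necklace: weight 6+4=10, value 50+8=58
Best: $68.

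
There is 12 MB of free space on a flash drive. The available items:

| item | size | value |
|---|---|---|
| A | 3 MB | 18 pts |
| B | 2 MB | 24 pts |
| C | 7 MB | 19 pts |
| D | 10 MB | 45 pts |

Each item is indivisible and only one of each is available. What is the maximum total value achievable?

69 pts

This is a 0/1 knapsack; check combinations near the capacity.
- B+D: size 2+10=12, value 24+45=69
- A+B+C: size 3+2+7=12, value 18+24+19=61
- D: size 10, value 45
- B+C: size 2+7=9, value 24+19=43
- A+B: size 3+2=5, value 18+24=42
Best: 69 pts.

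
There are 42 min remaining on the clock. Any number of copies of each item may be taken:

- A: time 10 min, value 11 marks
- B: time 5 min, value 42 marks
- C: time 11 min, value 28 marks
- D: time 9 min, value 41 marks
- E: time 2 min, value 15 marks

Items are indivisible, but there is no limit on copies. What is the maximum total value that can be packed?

Best value-per-unit is B at 42/5; filling with it alone gives 8×42 = 336.
Optimal mix: 8×B + 1×E → time 42, value 351.

351 marks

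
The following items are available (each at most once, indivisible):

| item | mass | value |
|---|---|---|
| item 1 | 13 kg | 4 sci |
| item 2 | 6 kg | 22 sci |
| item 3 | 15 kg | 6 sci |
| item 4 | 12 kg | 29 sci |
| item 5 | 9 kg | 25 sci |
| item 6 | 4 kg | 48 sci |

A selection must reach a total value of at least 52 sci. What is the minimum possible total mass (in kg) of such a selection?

10

Subsets with value ≥ 52, sorted by total mass:
- item 2+item 6: mass 10, value 70
- item 5+item 6: mass 13, value 73
- item 4+item 6: mass 16, value 77
Minimum mass: 10 kg.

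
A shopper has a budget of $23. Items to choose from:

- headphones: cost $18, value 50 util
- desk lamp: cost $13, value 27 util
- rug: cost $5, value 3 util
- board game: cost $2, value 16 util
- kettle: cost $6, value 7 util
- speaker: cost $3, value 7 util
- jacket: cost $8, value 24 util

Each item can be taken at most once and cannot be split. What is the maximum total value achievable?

73 util

Check high-value combinations within $23:
- headphones+board game+speaker: cost 18+2+3=23, value 50+16+7=73
- desk lamp+board game+jacket: cost 13+2+8=23, value 27+16+24=67
- headphones+board game: cost 18+2=20, value 50+16=66
- headphones+speaker: cost 18+3=21, value 50+7=57
Best: 73 util.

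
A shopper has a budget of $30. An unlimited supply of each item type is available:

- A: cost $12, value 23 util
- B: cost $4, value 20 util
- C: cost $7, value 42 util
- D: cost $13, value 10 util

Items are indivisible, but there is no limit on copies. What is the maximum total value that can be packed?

168 util

Best value-per-unit is C at 42/7, and filling with it alone uses cost 4×7=28. No mix of the others beats 4×42 = 168.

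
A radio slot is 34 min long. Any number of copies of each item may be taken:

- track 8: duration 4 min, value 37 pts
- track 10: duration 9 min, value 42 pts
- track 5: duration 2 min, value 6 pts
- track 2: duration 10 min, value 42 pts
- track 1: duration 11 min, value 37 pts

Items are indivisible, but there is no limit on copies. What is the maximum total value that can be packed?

Best value-per-unit is track 8 at 37/4; filling with it alone gives 8×37 = 296.
Optimal mix: 8×track 8 + 1×track 5 → duration 34, value 302.

302 pts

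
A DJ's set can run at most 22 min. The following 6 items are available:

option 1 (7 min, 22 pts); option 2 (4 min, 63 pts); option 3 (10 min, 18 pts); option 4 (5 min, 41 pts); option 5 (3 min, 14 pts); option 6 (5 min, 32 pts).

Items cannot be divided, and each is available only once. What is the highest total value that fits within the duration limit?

158 pts

Check high-value combinations within 22 min:
- option 1+option 2+option 4+option 6: duration 7+4+5+5=21, value 22+63+41+32=158
- option 2+option 4+option 5+option 6: duration 4+5+3+5=17, value 63+41+14+32=150
- option 1+option 2+option 4+option 5: duration 7+4+5+3=19, value 22+63+41+14=140
- option 2+option 4+option 6: duration 4+5+5=14, value 63+41+32=136
- option 2+option 3+option 4+option 5: duration 4+10+5+3=22, value 63+18+41+14=136
Best: 158 pts.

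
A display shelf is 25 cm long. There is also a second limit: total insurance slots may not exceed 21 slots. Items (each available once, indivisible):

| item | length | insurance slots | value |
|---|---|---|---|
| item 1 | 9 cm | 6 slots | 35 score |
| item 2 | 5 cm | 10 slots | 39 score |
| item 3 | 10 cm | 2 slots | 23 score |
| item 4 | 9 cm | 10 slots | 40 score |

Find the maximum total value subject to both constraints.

97 score

Feasible sets respecting both limits:
- item 1+item 2+item 3: length 24, insurance slots 18, value 97
- item 2+item 4: length 14, insurance slots 20, value 79
- item 1+item 4: length 18, insurance slots 16, value 75
- item 1+item 2: length 14, insurance slots 16, value 74
Best: 97 score.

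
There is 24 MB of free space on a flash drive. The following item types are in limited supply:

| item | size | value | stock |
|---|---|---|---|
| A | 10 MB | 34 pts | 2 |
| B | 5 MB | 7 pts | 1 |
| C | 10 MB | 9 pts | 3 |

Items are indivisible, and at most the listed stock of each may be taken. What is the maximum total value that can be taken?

Best selections within size 24 and stock limits:
- 2×A: size 20, value 68
- 1×A + 1×C: size 20, value 43
- 1×A + 1×B: size 15, value 41
- 1×A: size 10, value 34
Best: 68 pts.

68 pts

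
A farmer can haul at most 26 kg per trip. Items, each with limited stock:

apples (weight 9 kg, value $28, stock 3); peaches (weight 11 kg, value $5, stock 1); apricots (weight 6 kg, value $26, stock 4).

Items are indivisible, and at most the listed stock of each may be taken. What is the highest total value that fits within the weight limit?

Best selections within weight 26 and stock limits:
- 4×apricots: weight 24, value 104
- 2×apples + 1×apricots: weight 24, value 82
- 1×apples + 2×apricots: weight 21, value 80
Best: $104.

$104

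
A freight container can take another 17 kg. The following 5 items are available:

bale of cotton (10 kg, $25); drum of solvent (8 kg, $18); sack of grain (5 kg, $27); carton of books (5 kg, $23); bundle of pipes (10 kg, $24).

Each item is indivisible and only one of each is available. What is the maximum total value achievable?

This is a 0/1 knapsack; check combinations near the capacity.
- bale of cotton+sack of grain: weight 10+5=15, value 25+27=52
- sack of grain+bundle of pipes: weight 5+10=15, value 27+24=51
- sack of grain+carton of books: weight 5+5=10, value 27+23=50
- bale of cotton+carton of books: weight 10+5=15, value 25+23=48
Best: $52.

$52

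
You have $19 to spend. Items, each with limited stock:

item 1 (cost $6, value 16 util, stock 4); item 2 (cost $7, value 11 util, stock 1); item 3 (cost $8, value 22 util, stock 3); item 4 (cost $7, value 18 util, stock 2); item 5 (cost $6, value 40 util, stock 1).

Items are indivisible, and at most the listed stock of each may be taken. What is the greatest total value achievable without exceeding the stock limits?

Best selections within cost 19 and stock limits:
- 1×item 1 + 1×item 4 + 1×item 5: cost 19, value 74
- 2×item 1 + 1×item 5: cost 18, value 72
- 1×item 1 + 1×item 2 + 1×item 5: cost 19, value 67
Best: 74 util.

74 util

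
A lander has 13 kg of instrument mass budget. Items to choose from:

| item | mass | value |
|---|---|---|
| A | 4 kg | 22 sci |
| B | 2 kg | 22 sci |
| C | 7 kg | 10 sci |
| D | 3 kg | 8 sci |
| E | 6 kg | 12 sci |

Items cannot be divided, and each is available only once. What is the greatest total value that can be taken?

Check high-value combinations within 13 kg:
- A+B+E: mass 4+2+6=12, value 22+22+12=56
- A+B+C: mass 4+2+7=13, value 22+22+10=54
- A+B+D: mass 4+2+3=9, value 22+22+8=52
- A+B: mass 4+2=6, value 22+22=44
- B+D+E: mass 2+3+6=11, value 22+8+12=42
Best: 56 sci.

56 sci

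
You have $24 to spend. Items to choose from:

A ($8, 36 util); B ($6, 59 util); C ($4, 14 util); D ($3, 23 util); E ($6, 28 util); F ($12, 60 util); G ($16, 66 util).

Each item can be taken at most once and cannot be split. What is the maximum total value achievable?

147 util

Check high-value combinations within $24:
- B+E+F: cost 6+6+12=24, value 59+28+60=147
- A+B+D+E: cost 8+6+3+6=23, value 36+59+23+28=146
- B+D+F: cost 6+3+12=21, value 59+23+60=142
- A+B+C+E: cost 8+6+4+6=24, value 36+59+14+28=137
- B+C+F: cost 6+4+12=22, value 59+14+60=133
Best: 147 util.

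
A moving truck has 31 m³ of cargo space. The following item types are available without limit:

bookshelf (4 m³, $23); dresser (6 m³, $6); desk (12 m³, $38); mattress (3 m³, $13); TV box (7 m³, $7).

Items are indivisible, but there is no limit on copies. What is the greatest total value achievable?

$174

Best value-per-unit is bookshelf at 23/4; filling with it alone gives 7×23 = 161.
Optimal mix: 7×bookshelf + 1×mattress → volume 31, value 174.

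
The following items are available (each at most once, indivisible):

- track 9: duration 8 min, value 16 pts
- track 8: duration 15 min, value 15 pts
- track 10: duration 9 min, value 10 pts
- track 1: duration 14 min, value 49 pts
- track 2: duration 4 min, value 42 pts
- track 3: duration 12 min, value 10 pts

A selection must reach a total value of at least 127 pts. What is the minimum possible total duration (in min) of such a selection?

47

Subsets with value ≥ 127, sorted by total duration:
- track 9+track 10+track 1+track 2+track 3: duration 47, value 127
- track 9+track 8+track 10+track 1+track 2: duration 50, value 132
- track 9+track 8+track 1+track 2+track 3: duration 53, value 132
Minimum duration: 47 min.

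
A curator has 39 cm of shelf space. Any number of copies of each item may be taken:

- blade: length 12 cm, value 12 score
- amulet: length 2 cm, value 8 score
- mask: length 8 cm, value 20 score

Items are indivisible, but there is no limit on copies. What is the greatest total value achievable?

Best value-per-unit is amulet at 8/2, and filling with it alone uses length 19×2=38. No mix of the others beats 19×8 = 152.

152 score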